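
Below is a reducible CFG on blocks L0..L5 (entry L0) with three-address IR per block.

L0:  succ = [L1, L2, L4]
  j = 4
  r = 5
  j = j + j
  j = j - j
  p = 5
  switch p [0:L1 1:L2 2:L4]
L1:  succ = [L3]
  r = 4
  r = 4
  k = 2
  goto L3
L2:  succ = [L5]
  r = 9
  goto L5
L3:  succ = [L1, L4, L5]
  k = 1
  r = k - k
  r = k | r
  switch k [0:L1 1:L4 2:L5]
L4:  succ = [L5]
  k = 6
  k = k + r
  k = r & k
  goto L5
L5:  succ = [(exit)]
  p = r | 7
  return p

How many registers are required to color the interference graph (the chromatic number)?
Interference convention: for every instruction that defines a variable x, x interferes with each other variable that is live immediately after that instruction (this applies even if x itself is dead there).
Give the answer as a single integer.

Answer: 2

Working:
def/use:
  L0: {j,p,r} / ∅
  L1: {k,r} / ∅
  L2: {r} / ∅
  L3: {k,r} / ∅
  L4: {k} / {r}
  L5: {p} / {r}

Backward fixpoint:
  live L0: ∅→{r}
  live L1: ∅→∅
  live L2: ∅→{r}
  live L3: ∅→{r}
  live L4: {r}→{r}
  live L5: {r}→∅

Interference:
  j↔{r}
  k↔{r}
  p↔{r}
  r↔{j,k,p}

Chromatic number:
  {j,r} pairwise interfere (2-clique) ⇒ χ ≥ 2
  2-colouring: c0={r}  c1={j,k,p}
  χ = 2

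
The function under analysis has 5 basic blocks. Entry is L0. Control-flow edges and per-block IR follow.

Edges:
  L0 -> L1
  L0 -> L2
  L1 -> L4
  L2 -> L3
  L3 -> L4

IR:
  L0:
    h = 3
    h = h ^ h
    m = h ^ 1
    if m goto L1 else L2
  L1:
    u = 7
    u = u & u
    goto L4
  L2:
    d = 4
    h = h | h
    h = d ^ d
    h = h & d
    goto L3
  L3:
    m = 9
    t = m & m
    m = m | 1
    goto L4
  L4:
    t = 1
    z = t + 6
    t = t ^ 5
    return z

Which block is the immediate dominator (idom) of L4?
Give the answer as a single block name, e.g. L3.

Answer: L0

Working:
idom tree: L1←L0 L2←L0 L3←L2 L4←L0
Dom∩ at merges:
  L4: preds {L1,L3}: {L0,L1} ∩ {L0,L2,L3} = {L0}; idom=L0

idom(L4) = L0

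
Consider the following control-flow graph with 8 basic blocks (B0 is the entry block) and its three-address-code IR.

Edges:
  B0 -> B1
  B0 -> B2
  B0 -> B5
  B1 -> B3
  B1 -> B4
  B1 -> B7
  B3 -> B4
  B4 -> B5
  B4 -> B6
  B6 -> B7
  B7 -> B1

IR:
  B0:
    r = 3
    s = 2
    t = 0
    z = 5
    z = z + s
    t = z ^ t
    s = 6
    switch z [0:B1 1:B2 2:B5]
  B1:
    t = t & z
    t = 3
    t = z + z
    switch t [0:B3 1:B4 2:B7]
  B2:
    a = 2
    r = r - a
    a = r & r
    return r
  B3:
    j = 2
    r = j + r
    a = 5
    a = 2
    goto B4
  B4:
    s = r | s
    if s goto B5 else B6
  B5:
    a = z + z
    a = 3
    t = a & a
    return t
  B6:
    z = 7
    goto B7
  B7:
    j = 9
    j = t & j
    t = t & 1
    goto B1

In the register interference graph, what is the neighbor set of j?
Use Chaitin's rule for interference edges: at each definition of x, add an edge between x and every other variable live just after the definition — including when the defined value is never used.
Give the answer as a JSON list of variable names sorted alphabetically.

Per-block:
  B0 def {r,s,t,z} use ∅
  B1 def {t} use {t,z}
  B2 def {a,r} use {r}
  B3 def {a,j,r} use {r}
  B4 def {s} use {r,s}
  B5 def {a,t} use {z}
  B6 def {z} use ∅
  B7 def {j,t} use {t}

Live sets:
  live B0: ∅→{r,s,t,z}
  live B1: {r,s,t,z}→{r,s,t,z}
  live B2: {r}→∅
  live B3: {r,s,t,z}→{r,s,t,z}
  live B4: {r,s,t,z}→{r,s,t,z}
  live B5: {z}→∅
  live B6: {r,s,t}→{r,s,t,z}
  live B7: {r,s,t,z}→{r,s,t,z}

Conflict graph:
  a: {r,s,t,z}
  j: {r,s,t,z}
  r: {a,j,s,t,z}
  s: {a,j,r,t,z}
  t: {a,j,r,s,z}
  z: {a,j,r,s,t}

N(j) = ["r", "s", "t", "z"]

Answer: ["r", "s", "t", "z"]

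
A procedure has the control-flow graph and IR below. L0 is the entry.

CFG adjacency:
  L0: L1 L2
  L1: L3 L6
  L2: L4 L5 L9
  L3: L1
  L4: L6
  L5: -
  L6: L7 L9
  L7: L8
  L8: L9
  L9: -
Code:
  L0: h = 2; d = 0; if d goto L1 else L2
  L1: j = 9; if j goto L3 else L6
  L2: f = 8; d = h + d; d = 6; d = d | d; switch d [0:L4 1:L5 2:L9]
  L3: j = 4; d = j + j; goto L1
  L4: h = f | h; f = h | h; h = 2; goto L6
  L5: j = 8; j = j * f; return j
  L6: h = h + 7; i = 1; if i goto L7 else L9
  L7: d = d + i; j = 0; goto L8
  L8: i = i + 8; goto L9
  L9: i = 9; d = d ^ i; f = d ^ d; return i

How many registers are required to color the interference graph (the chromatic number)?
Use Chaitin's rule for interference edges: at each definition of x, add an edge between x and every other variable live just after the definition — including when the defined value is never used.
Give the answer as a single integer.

Block summaries:
  L0 def {d,h} use ∅
  L1 def {j} use ∅
  L2 def {d,f} use {d,h}
  L3 def {d,j} use ∅
  L4 def {f,h} use {f,h}
  L5 def {j} use {f}
  L6 def {h,i} use {h}
  L7 def {d,j} use {d,i}
  L8 def {i} use {i}
  L9 def {d,f,i} use {d}

Backward fixpoint:
  live L0: ∅→{d,h}
  live L1: {d,h}→{d,h}
  live L2: {d,h}→{d,f,h}
  live L3: {h}→{d,h}
  live L4: {d,f,h}→{d,h}
  live L5: {f}→∅
  live L6: {d,h}→{d,i}
  live L7: {d,i}→{d,i}
  live L8: {d,i}→{d}
  live L9: {d}→∅

Interference:
  d↔{f,h,i,j}
  f↔{d,h,i,j}
  h↔{d,f,j}
  i↔{d,f,j}
  j↔{d,f,h,i}

Colouring:
  clique {d,f,h,j} ⇒ need ≥ 4
  4-colouring: c0={d}  c1={f}  c2={j}  c3={h,i}
  χ = 4

Answer: 4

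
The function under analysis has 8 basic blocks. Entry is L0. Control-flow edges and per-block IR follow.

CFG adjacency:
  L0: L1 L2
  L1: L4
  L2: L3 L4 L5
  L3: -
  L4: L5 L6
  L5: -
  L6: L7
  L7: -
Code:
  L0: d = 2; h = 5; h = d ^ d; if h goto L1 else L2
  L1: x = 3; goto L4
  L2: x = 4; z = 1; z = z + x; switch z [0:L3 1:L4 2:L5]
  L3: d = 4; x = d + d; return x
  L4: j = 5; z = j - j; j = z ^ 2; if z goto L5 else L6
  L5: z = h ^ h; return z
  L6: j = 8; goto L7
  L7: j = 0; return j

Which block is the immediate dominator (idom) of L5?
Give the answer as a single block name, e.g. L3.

Answer: L0

Derivation:
idom tree: L1←L0 L2←L0 L3←L2 L4←L0 L5←L0 L6←L4 L7←L6
Join-block Dom:
  L4: preds {L1,L2}: {L0,L1} ∩ {L0,L2} = {L0}; idom=L0
  L5: preds {L2,L4}: {L0,L2} ∩ {L0,L4} = {L0}; idom=L0

idom(L5) = L0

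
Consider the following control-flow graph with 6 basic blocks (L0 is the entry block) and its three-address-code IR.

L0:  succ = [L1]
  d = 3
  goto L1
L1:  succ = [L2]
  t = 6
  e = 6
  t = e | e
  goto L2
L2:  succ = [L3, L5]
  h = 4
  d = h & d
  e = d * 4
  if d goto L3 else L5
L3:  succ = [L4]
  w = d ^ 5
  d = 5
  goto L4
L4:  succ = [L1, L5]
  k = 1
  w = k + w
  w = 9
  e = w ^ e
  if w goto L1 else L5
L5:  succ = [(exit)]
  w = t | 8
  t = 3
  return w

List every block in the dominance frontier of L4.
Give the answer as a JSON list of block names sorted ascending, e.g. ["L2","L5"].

Answer: ["L1", "L5"]

Derivation:
idom tree: L1←L0 L2←L1 L3←L2 L4←L3 L5←L2
Dom at joins:
  L1: preds {L0,L4}: {L0} ∩ {L0,L1,L2,L3,L4} = {L0}; idom=L0
  L5: preds {L2,L4}: {L0,L1,L2} ∩ {L0,L1,L2,L3,L4} = {L0,L1,L2}; idom=L2

DF walk-up:
  L1←L0: walk · to L0
  L1←L4: walk L4→L3→L2→L1 to L0
  L5←L2: walk · to L2
  L5←L4: walk L4→L3 to L2
  L0 → ∅
  L1 → {L1}
  L2 → {L1}
  L3 → {L1,L5}
  L4 → {L1,L5}
  L5 → ∅

DF(L4) = ["L1", "L5"]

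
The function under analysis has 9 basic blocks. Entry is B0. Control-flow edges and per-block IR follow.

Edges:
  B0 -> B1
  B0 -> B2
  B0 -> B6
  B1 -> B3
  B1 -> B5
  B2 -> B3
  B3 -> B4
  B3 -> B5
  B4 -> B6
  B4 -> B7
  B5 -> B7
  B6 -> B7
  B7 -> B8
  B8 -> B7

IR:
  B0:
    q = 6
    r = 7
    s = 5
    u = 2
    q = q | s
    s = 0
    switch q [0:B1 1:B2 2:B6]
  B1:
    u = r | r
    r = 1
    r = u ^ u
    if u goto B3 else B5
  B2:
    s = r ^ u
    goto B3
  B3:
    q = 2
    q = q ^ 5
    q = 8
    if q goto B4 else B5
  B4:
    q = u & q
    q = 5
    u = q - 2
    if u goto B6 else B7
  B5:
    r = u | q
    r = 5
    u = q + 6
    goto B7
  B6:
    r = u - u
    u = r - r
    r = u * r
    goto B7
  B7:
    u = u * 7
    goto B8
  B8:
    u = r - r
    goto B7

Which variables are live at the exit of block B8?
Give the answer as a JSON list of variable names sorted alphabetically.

Answer: ["r", "u"]

Analysis:
Per-block:
  B0 def {q,r,s,u} use ∅
  B1 def {r,u} use {r}
  B2 def {s} use {r,u}
  B3 def {q} use ∅
  B4 def {q,u} use {q,u}
  B5 def {r,u} use {q,u}
  B6 def {r,u} use {u}
  B7 def {u} use {u}
  B8 def {u} use {r}

Liveness:
  live B0: ∅→{q,r,u}
  live B1: {q,r}→{q,r,u}
  live B2: {r,u}→{r,u}
  live B3: {r,u}→{q,r,u}
  live B4: {q,r,u}→{r,u}
  live B5: {q,u}→{r,u}
  live B6: {u}→{r,u}
  live B7: {r,u}→{r}
  live B8: {r}→{r,u}

live-out(B8) = ["r", "u"]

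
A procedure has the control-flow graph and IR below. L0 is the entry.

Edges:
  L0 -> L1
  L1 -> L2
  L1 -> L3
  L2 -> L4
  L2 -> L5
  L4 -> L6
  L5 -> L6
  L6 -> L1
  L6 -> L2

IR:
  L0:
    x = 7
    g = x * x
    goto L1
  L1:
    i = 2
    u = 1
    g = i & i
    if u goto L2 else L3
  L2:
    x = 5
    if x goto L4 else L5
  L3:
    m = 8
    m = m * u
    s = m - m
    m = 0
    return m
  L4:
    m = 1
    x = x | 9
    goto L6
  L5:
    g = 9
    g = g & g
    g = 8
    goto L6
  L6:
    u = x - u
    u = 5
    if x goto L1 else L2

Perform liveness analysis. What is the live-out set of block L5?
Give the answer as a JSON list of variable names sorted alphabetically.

def/use:
  L0: {g,x} / ∅
  L1: {g,i,u} / ∅
  L2: {x} / ∅
  L3: {m,s} / {u}
  L4: {m,x} / {x}
  L5: {g} / ∅
  L6: {u} / {u,x}

Liveness:
  live L0: ∅→∅
  live L1: ∅→{u}
  live L2: {u}→{u,x}
  live L3: {u}→∅
  live L4: {u,x}→{u,x}
  live L5: {u,x}→{u,x}
  live L6: {u,x}→{u}

live-out(L5) = ["u", "x"]

Answer: ["u", "x"]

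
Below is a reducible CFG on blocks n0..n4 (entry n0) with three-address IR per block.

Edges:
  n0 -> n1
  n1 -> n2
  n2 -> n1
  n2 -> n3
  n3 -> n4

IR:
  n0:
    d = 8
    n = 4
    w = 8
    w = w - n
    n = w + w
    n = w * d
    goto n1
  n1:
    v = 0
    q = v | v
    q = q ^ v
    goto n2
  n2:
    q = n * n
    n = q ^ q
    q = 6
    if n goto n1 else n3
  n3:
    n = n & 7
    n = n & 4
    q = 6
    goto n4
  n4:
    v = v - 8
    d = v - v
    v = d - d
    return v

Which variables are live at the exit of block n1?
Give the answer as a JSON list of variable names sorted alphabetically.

Block summaries:
  n0: {d,n,w} / ∅
  n1: {q,v} / ∅
  n2: {n,q} / {n}
  n3: {n,q} / {n}
  n4: {d,v} / {v}

Backward fixpoint:
  n0: in=∅ out={n}
  n1: in={n} out={n,v}
  n2: in={n,v} out={n,v}
  n3: in={n,v} out={v}
  n4: in={v} out=∅

live-out(n1) = ["n", "v"]

Answer: ["n", "v"]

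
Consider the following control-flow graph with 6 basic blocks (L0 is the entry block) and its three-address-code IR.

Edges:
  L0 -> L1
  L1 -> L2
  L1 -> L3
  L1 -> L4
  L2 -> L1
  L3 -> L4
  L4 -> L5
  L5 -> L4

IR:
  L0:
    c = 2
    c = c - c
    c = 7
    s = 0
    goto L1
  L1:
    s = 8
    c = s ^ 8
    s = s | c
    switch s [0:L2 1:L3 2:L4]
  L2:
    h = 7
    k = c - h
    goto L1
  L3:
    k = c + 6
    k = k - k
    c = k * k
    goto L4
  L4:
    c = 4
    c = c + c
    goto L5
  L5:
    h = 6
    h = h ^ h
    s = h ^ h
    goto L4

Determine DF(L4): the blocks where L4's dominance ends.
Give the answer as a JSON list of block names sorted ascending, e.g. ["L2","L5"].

idom tree: L1←L0 L2←L1 L3←L1 L4←L1 L5←L4
Dom∩ at merges:
  L1: preds {L0,L2}: {L0} ∩ {L0,L1,L2} = {L0}; idom=L0
  L4: preds {L1,L3,L5}: {L0,L1} ∩ {L0,L1,L3} ∩ {L0,L1,L4,L5} = {L0,L1}; idom=L1

Frontier:
  join L1 pred L0: · stop@L0
  join L1 pred L2: L2→L1 stop@L0
  join L4 pred L1: · stop@L1
  join L4 pred L3: L3 stop@L1
  join L4 pred L5: L5→L4 stop@L1
  L0 → ∅
  L1 → {L1}
  L2 → {L1}
  L3 → {L4}
  L4 → {L4}
  L5 → {L4}

DF(L4) = ["L4"]

Answer: ["L4"]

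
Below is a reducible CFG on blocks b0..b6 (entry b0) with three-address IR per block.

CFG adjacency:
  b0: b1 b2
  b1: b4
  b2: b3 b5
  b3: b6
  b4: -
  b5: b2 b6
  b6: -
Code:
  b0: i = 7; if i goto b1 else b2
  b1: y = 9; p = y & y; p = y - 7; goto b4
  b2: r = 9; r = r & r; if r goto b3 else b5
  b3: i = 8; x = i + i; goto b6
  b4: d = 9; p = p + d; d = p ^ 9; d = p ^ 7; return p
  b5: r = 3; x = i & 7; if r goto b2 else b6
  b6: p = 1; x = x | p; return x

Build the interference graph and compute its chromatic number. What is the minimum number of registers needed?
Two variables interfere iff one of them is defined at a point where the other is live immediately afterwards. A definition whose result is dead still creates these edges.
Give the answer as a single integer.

Per-block:
  b0: def={i} ue=∅
  b1: def={p,y} ue=∅
  b2: def={r} ue=∅
  b3: def={i,x} ue=∅
  b4: def={d,p} ue={p}
  b5: def={r,x} ue={i}
  b6: def={p,x} ue={x}

Liveness:
  live b0: ∅→{i}
  live b1: ∅→{p}
  live b2: {i}→{i}
  live b3: ∅→{x}
  live b4: {p}→∅
  live b5: {i}→{i,x}
  live b6: {x}→∅

Conflict graph:
  d: {p}
  i: {r,x}
  p: {d,x,y}
  r: {i,x}
  x: {i,p,r}
  y: {p}

Colouring:
  {i,r,x} pairwise interfere (3-clique) ⇒ χ ≥ 3
  3-colouring: c0={i,p}  c1={d,x,y}  c2={r}
  χ = 3

Answer: 3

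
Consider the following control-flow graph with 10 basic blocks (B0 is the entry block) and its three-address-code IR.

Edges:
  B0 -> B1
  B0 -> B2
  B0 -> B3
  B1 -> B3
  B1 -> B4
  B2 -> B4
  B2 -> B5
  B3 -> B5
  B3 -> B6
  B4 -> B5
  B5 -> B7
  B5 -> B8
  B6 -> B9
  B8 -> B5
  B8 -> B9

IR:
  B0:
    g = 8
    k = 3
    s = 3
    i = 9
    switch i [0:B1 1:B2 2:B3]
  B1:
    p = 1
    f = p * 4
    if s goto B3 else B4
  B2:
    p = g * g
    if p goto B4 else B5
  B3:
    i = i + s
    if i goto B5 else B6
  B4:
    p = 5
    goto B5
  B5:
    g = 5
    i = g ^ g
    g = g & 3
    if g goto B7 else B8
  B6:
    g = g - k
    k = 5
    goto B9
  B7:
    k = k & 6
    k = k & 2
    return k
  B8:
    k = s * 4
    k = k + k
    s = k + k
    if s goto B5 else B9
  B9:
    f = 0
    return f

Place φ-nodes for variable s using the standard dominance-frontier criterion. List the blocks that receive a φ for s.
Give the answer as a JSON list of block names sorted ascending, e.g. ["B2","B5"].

Answer: ["B5", "B9"]

Working:
idom tree: B1←B0 B2←B0 B3←B0 B4←B0 B5←B0 B6←B3 B7←B5 B8←B5 B9←B0
Join-block Dom:
  B3: preds {B0,B1}: {B0} ∩ {B0,B1} = {B0}; idom=B0
  B4: preds {B1,B2}: {B0,B1} ∩ {B0,B2} = {B0}; idom=B0
  B5: preds {B2,B3,B4,B8}: {B0,B2} ∩ {B0,B3} ∩ {B0,B4} ∩ {B0,B5,B8} = {B0}; idom=B0
  B9: preds {B6,B8}: {B0,B3,B6} ∩ {B0,B5,B8} = {B0}; idom=B0

Frontier:
  join B3 pred B0: · stop@B0
  join B3 pred B1: B1 stop@B0
  join B4 pred B1: B1 stop@B0
  join B4 pred B2: B2 stop@B0
  join B5 pred B2: B2 stop@B0
  join B5 pred B3: B3 stop@B0
  join B5 pred B4: B4 stop@B0
  join B5 pred B8: B8→B5 stop@B0
  join B9 pred B6: B6→B3 stop@B0
  join B9 pred B8: B8→B5 stop@B0
  B0: DF=∅
  B1: DF={B3,B4}
  B2: DF={B4,B5}
  B3: DF={B5,B9}
  B4: DF={B5}
  B5: DF={B5,B9}
  B6: DF={B9}
  B7: DF=∅
  B8: DF={B5,B9}
  B9: DF=∅

φ for s: defs {B0,B8}
  DF⁺ = {B5,B9}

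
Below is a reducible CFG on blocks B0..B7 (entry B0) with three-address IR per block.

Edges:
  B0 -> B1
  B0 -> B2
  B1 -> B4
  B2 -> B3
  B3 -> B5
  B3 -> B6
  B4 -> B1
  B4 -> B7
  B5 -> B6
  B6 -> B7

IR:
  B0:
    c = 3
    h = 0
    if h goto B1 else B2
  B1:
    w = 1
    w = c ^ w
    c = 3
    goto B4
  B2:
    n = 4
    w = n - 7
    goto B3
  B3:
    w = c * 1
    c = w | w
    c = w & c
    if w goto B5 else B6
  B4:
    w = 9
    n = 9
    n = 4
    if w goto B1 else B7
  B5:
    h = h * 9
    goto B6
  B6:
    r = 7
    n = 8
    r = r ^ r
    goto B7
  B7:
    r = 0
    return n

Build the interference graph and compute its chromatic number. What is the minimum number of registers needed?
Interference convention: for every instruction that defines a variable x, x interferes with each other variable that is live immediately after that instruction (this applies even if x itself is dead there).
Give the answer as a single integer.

Answer: 4

Working:
Block summaries:
  B0: {c,h} / ∅
  B1: {c,w} / {c}
  B2: {n,w} / ∅
  B3: {c,w} / {c}
  B4: {n,w} / ∅
  B5: {h} / {h}
  B6: {n,r} / ∅
  B7: {r} / {n}

Live sets:
  live B0: ∅→{c,h}
  live B1: {c}→{c}
  live B2: {c,h}→{c,h}
  live B3: {c,h}→{h}
  live B4: {c}→{c,n}
  live B5: {h}→∅
  live B6: ∅→{n}
  live B7: {n}→∅

Conflict graph:
  c↔{h,n,w}
  h↔{c,n,w}
  n↔{c,h,r,w}
  r↔{n}
  w↔{c,h,n}

Colouring:
  {c,h,n,w} pairwise interfere (4-clique) ⇒ χ ≥ 4
  assign c→c1 h→c2 n→c0 r→c1 w→c3 — no edge inside a register ⇒ χ ≤ 4
  χ = 4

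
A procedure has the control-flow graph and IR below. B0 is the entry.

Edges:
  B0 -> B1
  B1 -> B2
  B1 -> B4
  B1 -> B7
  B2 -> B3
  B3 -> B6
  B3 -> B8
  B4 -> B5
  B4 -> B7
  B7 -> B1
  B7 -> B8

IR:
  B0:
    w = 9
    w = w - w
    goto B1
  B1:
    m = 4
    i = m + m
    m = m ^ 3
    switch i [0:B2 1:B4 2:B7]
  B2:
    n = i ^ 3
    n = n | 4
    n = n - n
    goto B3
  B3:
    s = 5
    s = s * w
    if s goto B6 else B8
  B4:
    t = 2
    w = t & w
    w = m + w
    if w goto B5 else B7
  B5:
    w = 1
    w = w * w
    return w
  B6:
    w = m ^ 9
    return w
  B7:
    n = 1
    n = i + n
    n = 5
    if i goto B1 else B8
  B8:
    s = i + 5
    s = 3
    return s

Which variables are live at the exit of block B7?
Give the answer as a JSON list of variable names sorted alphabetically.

Answer: ["i", "w"]

Analysis:
Per-block:
  B0 def {w} use ∅
  B1 def {i,m} use ∅
  B2 def {n} use {i}
  B3 def {s} use {w}
  B4 def {t,w} use {m,w}
  B5 def {w} use ∅
  B6 def {w} use {m}
  B7 def {n} use {i}
  B8 def {s} use {i}

Backward fixpoint:
  B0 li=∅ lo={w}
  B1 li={w} lo={i,m,w}
  B2 li={i,m,w} lo={i,m,w}
  B3 li={i,m,w} lo={i,m}
  B4 li={i,m,w} lo={i,w}
  B5 li=∅ lo=∅
  B6 li={m} lo=∅
  B7 li={i,w} lo={i,w}
  B8 li={i} lo=∅

live-out(B7) = ["i", "w"]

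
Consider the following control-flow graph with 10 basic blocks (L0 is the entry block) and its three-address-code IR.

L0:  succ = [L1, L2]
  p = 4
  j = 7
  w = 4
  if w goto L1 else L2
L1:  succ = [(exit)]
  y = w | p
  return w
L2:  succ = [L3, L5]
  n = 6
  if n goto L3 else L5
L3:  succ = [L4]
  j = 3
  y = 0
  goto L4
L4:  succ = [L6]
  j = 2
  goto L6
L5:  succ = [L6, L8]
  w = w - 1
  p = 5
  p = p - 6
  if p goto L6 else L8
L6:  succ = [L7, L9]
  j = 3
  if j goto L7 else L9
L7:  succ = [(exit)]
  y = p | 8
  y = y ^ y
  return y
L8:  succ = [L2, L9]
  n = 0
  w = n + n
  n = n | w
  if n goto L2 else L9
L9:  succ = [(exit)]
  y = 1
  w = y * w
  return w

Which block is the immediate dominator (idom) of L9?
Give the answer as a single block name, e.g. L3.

Answer: L2

Working:
idom tree: L1←L0 L2←L0 L3←L2 L4←L3 L5←L2 L6←L2 L7←L6 L8←L5 L9←L2
Dom∩ at merges:
  L2: preds {L0,L8}: {L0} ∩ {L0,L2,L5,L8} = {L0}; idom=L0
  L6: preds {L4,L5}: {L0,L2,L3,L4} ∩ {L0,L2,L5} = {L0,L2}; idom=L2
  L9: preds {L6,L8}: {L0,L2,L6} ∩ {L0,L2,L5,L8} = {L0,L2}; idom=L2

idom(L9) = L2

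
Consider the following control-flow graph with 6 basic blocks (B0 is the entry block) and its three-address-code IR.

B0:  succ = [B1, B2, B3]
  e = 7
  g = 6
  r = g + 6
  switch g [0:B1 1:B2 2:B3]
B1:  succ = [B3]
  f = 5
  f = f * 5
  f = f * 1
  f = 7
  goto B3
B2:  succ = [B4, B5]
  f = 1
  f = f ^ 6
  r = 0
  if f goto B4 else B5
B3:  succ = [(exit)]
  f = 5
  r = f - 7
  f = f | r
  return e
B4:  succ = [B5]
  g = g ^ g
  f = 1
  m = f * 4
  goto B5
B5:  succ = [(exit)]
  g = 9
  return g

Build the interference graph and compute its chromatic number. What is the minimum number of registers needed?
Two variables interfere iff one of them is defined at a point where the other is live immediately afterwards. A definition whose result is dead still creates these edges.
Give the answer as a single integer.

Block summaries:
  B0: {e,g,r} / ∅
  B1: {f} / ∅
  B2: {f,r} / ∅
  B3: {f,r} / {e}
  B4: {f,g,m} / {g}
  B5: {g} / ∅

Liveness:
  B0 li=∅ lo={e,g}
  B1 li={e} lo={e}
  B2 li={g} lo={g}
  B3 li={e} lo=∅
  B4 li={g} lo=∅
  B5 li=∅ lo=∅

Interference:
  e — {f,g,r}
  f — {e,g,r}
  g — {e,f,r}
  m — ∅
  r — {e,f,g}

Colouring:
  {e,f,g,r} pairwise interfere (4-clique) ⇒ χ ≥ 4
  4-colouring: c0={e,m}  c1={f}  c2={g}  c3={r}
  χ = 4

Answer: 4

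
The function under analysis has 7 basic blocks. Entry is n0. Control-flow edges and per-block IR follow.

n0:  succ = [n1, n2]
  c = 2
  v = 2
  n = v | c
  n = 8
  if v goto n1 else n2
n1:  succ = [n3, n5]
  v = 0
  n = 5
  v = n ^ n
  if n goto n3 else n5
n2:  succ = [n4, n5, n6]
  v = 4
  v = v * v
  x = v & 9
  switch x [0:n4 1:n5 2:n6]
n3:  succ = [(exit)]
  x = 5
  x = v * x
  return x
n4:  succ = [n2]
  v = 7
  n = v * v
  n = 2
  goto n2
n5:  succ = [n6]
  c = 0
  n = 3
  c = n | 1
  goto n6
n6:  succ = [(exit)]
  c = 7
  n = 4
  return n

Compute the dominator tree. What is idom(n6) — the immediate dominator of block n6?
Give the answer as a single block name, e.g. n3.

idom tree: n1←n0 n2←n0 n3←n1 n4←n2 n5←n0 n6←n0
Join-block Dom:
  n2: preds {n0,n4}: {n0} ∩ {n0,n2,n4} = {n0}; idom=n0
  n5: preds {n1,n2}: {n0,n1} ∩ {n0,n2} = {n0}; idom=n0
  n6: preds {n2,n5}: {n0,n2} ∩ {n0,n5} = {n0}; idom=n0

idom(n6) = n0

Answer: n0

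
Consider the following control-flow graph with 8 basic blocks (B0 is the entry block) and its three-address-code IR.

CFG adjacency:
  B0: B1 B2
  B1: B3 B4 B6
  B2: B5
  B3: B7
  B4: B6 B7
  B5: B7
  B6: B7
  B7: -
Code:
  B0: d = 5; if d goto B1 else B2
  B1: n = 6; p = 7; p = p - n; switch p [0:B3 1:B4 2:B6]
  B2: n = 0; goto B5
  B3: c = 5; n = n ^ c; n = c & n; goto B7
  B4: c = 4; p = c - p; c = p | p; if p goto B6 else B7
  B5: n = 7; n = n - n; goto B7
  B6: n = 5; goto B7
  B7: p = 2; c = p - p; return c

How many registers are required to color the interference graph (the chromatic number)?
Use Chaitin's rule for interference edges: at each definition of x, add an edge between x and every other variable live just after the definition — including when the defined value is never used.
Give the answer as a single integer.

def/use:
  B0: def={d} ue=∅
  B1: def={n,p} ue=∅
  B2: def={n} ue=∅
  B3: def={c,n} ue={n}
  B4: def={c,p} ue={p}
  B5: def={n} ue=∅
  B6: def={n} ue=∅
  B7: def={c,p} ue=∅

Live sets:
  live B0: ∅→∅
  live B1: ∅→{n,p}
  live B2: ∅→∅
  live B3: {n}→∅
  live B4: {p}→∅
  live B5: ∅→∅
  live B6: ∅→∅
  live B7: ∅→∅

Interference:
  c: {n,p}
  d: ∅
  n: {c,p}
  p: {c,n}

Colouring:
  {c,n,p} pairwise interfere (3-clique) ⇒ χ ≥ 3
  assign c→c0 d→c0 n→c1 p→c2 — no edge inside a register ⇒ χ ≤ 3
  χ = 3

Answer: 3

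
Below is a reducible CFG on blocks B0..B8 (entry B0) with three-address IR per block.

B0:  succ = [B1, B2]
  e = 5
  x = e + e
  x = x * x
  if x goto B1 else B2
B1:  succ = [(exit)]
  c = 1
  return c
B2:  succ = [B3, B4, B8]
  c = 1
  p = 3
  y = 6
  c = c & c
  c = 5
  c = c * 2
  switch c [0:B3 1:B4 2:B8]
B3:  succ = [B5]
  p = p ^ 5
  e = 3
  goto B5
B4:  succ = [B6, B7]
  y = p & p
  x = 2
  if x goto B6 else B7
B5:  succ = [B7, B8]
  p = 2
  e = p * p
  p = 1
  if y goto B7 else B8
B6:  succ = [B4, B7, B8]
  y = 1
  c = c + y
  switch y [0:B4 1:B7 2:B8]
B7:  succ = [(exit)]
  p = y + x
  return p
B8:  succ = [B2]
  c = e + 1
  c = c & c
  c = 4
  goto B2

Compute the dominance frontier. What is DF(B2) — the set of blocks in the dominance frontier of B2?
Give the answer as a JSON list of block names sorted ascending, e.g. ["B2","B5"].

Answer: ["B2"]

Working:
idom tree: B1←B0 B2←B0 B3←B2 B4←B2 B5←B3 B6←B4 B7←B2 B8←B2
Join-block Dom:
  B2: preds {B0,B8}: {B0} ∩ {B0,B2,B8} = {B0}; idom=B0
  B4: preds {B2,B6}: {B0,B2} ∩ {B0,B2,B4,B6} = {B0,B2}; idom=B2
  B7: preds {B4,B5,B6}: {B0,B2,B4} ∩ {B0,B2,B3,B5} ∩ {B0,B2,B4,B6} = {B0,B2}; idom=B2
  B8: preds {B2,B5,B6}: {B0,B2} ∩ {B0,B2,B3,B5} ∩ {B0,B2,B4,B6} = {B0,B2}; idom=B2

DF derivation:
  join B2 pred B0: · stop@B0
  join B2 pred B8: B8→B2 stop@B0
  join B4 pred B2: · stop@B2
  join B4 pred B6: B6→B4 stop@B2
  join B7 pred B4: B4 stop@B2
  join B7 pred B5: B5→B3 stop@B2
  join B7 pred B6: B6→B4 stop@B2
  join B8 pred B2: · stop@B2
  join B8 pred B5: B5→B3 stop@B2
  join B8 pred B6: B6→B4 stop@B2
  B0: DF=∅
  B1: DF=∅
  B2: DF={B2}
  B3: DF={B7,B8}
  B4: DF={B4,B7,B8}
  B5: DF={B7,B8}
  B6: DF={B4,B7,B8}
  B7: DF=∅
  B8: DF={B2}

DF(B2) = ["B2"]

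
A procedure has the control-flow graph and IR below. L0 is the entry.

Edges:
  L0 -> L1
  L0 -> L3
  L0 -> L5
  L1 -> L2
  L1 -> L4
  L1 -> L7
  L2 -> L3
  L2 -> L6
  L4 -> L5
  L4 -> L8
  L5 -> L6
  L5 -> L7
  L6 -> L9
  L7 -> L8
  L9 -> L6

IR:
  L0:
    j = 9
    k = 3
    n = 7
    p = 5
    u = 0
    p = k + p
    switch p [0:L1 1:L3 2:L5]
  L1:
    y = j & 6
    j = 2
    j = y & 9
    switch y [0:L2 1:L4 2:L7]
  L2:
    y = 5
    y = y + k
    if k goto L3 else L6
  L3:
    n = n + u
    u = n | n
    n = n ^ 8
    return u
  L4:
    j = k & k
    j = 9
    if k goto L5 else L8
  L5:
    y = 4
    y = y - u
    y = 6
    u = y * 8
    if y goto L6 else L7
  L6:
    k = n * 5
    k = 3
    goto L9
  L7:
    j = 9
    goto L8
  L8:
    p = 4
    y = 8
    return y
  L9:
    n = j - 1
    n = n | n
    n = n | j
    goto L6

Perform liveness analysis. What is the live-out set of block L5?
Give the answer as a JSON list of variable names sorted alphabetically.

Block summaries:
  L0 def {j,k,n,p,u} use ∅
  L1 def {j,y} use {j}
  L2 def {y} use {k}
  L3 def {n,u} use {n,u}
  L4 def {j} use {k}
  L5 def {u,y} use {u}
  L6 def {k} use {n}
  L7 def {j} use ∅
  L8 def {p,y} use ∅
  L9 def {n} use {j}

Liveness:
  L0: in=∅ out={j,k,n,u}
  L1: in={j,k,n,u} out={j,k,n,u}
  L2: in={j,k,n,u} out={j,n,u}
  L3: in={n,u} out=∅
  L4: in={k,n,u} out={j,n,u}
  L5: in={j,n,u} out={j,n}
  L6: in={j,n} out={j}
  L7: in=∅ out=∅
  L8: in=∅ out=∅
  L9: in={j} out={j,n}

live-out(L5) = ["j", "n"]

Answer: ["j", "n"]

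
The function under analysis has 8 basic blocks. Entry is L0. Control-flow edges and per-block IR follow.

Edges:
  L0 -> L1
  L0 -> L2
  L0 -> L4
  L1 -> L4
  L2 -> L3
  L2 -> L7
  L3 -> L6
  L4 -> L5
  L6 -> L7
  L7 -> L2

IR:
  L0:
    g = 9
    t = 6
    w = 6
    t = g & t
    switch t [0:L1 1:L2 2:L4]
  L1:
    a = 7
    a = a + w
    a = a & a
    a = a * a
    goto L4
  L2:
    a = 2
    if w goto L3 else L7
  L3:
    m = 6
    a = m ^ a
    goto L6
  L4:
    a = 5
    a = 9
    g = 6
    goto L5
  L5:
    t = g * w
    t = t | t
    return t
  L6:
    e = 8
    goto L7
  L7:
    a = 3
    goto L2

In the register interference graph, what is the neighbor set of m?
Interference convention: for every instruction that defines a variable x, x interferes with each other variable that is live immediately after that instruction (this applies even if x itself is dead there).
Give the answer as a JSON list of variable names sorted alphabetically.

Block summaries:
  L0: def={g,t,w} ue=∅
  L1: def={a} ue={w}
  L2: def={a} ue={w}
  L3: def={a,m} ue={a}
  L4: def={a,g} ue=∅
  L5: def={t} ue={g,w}
  L6: def={e} ue=∅
  L7: def={a} ue=∅

Live sets:
  L0 li=∅ lo={w}
  L1 li={w} lo={w}
  L2 li={w} lo={a,w}
  L3 li={a,w} lo={w}
  L4 li={w} lo={g,w}
  L5 li={g,w} lo=∅
  L6 li={w} lo={w}
  L7 li={w} lo={w}

Interference:
  a — {m,w}
  e — {w}
  g — {t,w}
  m — {a,w}
  t — {g,w}
  w — {a,e,g,m,t}

N(m) = ["a", "w"]

Answer: ["a", "w"]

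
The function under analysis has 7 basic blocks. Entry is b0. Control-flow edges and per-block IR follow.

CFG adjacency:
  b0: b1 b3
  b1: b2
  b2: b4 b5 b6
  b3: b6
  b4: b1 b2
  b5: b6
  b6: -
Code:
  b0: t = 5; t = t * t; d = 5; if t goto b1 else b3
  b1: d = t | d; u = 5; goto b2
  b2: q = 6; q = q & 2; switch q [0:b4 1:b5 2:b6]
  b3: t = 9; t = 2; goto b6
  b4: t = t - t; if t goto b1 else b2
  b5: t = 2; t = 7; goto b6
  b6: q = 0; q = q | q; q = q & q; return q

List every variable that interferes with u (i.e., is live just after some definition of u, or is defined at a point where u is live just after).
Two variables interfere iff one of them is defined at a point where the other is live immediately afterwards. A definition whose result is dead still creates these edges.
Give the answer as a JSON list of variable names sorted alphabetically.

def/use:
  b0 def {d,t} use ∅
  b1 def {d,u} use {d,t}
  b2 def {q} use ∅
  b3 def {t} use ∅
  b4 def {t} use {t}
  b5 def {t} use ∅
  b6 def {q} use ∅

Backward fixpoint:
  b0: in=∅ out={d,t}
  b1: in={d,t} out={d,t}
  b2: in={d,t} out={d,t}
  b3: in=∅ out=∅
  b4: in={d,t} out={d,t}
  b5: in=∅ out=∅
  b6: in=∅ out=∅

Conflict graph:
  d↔{q,t,u}
  q↔{d,t}
  t↔{d,q,u}
  u↔{d,t}

N(u) = ["d", "t"]

Answer: ["d", "t"]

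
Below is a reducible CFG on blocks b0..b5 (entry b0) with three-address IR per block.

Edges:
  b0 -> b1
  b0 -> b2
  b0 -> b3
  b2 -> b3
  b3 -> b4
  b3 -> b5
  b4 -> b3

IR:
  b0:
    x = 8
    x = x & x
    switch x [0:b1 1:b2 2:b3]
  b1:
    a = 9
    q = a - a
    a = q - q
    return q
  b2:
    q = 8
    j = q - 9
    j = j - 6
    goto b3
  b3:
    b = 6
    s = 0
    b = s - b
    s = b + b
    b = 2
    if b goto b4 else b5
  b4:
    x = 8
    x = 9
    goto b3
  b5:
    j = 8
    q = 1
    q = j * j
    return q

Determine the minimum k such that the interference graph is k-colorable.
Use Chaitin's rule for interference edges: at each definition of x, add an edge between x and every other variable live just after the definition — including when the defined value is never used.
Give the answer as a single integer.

Answer: 2

Derivation:
def/use:
  b0 def {x} use ∅
  b1 def {a,q} use ∅
  b2 def {j,q} use ∅
  b3 def {b,s} use ∅
  b4 def {x} use ∅
  b5 def {j,q} use ∅

Live sets:
  live b0: ∅→∅
  live b1: ∅→∅
  live b2: ∅→∅
  live b3: ∅→∅
  live b4: ∅→∅
  live b5: ∅→∅

Interference:
  a — {q}
  b — {s}
  j — {q}
  q — {a,j}
  s — {b}
  x — ∅

Colouring:
  clique {a,q} ⇒ need ≥ 2
  assign a→r1 b→r0 j→r1 q→r0 s→r1 x→r0 — no edge inside a register ⇒ χ ≤ 2
  χ = 2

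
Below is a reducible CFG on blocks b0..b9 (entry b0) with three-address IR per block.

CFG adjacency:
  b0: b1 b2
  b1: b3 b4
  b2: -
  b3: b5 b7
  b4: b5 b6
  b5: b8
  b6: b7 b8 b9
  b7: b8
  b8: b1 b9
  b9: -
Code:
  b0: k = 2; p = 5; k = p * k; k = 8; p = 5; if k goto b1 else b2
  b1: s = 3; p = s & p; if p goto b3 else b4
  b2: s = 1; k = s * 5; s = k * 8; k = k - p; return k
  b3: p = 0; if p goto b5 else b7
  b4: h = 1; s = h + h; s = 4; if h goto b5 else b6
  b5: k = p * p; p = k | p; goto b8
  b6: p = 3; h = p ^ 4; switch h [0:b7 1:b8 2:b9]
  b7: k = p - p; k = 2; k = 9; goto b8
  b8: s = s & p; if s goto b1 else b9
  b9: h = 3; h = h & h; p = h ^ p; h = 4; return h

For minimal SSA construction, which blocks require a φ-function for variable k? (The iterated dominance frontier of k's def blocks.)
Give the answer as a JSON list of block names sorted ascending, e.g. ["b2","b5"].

Answer: ["b1", "b8", "b9"]

Working:
idom tree: b1←b0 b2←b0 b3←b1 b4←b1 b5←b1 b6←b4 b7←b1 b8←b1 b9←b1
Dom at joins:
  b1: preds {b0,b8}: {b0} ∩ {b0,b1,b8} = {b0}; idom=b0
  b5: preds {b3,b4}: {b0,b1,b3} ∩ {b0,b1,b4} = {b0,b1}; idom=b1
  b7: preds {b3,b6}: {b0,b1,b3} ∩ {b0,b1,b4,b6} = {b0,b1}; idom=b1
  b8: preds {b5,b6,b7}: {b0,b1,b5} ∩ {b0,b1,b4,b6} ∩ {b0,b1,b7} = {b0,b1}; idom=b1
  b9: preds {b6,b8}: {b0,b1,b4,b6} ∩ {b0,b1,b8} = {b0,b1}; idom=b1

Frontier:
  join b1 pred b0: · stop@b0
  join b1 pred b8: b8→b1 stop@b0
  join b5 pred b3: b3 stop@b1
  join b5 pred b4: b4 stop@b1
  join b7 pred b3: b3 stop@b1
  join b7 pred b6: b6→b4 stop@b1
  join b8 pred b5: b5 stop@b1
  join b8 pred b6: b6→b4 stop@b1
  join b8 pred b7: b7 stop@b1
  join b9 pred b6: b6→b4 stop@b1
  join b9 pred b8: b8 stop@b1
  b0: DF=∅
  b1: DF={b1}
  b2: DF=∅
  b3: DF={b5,b7}
  b4: DF={b5,b7,b8,b9}
  b5: DF={b8}
  b6: DF={b7,b8,b9}
  b7: DF={b8}
  b8: DF={b1,b9}
  b9: DF=∅

φ for k: defs {b0,b2,b5,b7}
  DF⁺ = {b1,b8,b9}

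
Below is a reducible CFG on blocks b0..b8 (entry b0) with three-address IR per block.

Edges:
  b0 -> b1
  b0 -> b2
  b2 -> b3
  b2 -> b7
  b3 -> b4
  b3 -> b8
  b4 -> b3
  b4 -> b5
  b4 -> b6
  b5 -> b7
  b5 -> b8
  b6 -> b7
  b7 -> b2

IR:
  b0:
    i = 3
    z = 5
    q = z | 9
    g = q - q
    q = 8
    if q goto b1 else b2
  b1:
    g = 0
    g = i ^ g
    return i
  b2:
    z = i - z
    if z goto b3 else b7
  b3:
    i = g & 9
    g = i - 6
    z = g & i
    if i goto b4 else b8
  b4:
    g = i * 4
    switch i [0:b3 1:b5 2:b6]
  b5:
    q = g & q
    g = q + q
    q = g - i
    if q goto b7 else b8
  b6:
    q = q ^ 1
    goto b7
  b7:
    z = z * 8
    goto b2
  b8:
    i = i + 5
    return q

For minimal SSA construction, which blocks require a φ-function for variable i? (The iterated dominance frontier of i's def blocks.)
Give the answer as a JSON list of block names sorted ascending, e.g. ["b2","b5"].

idom tree: b1←b0 b2←b0 b3←b2 b4←b3 b5←b4 b6←b4 b7←b2 b8←b3
Dom∩ at merges:
  b2: preds {b0,b7}: {b0} ∩ {b0,b2,b7} = {b0}; idom=b0
  b3: preds {b2,b4}: {b0,b2} ∩ {b0,b2,b3,b4} = {b0,b2}; idom=b2
  b7: preds {b2,b5,b6}: {b0,b2} ∩ {b0,b2,b3,b4,b5} ∩ {b0,b2,b3,b4,b6} = {b0,b2}; idom=b2
  b8: preds {b3,b5}: {b0,b2,b3} ∩ {b0,b2,b3,b4,b5} = {b0,b2,b3}; idom=b3

Frontier:
  b2←b0: walk · to b0
  b2←b7: walk b7→b2 to b0
  b3←b2: walk · to b2
  b3←b4: walk b4→b3 to b2
  b7←b2: walk · to b2
  b7←b5: walk b5→b4→b3 to b2
  b7←b6: walk b6→b4→b3 to b2
  b8←b3: walk · to b3
  b8←b5: walk b5→b4 to b3
  b0: DF=∅
  b1: DF=∅
  b2: DF={b2}
  b3: DF={b3,b7}
  b4: DF={b3,b7,b8}
  b5: DF={b7,b8}
  b6: DF={b7}
  b7: DF={b2}
  b8: DF=∅

φ for i: defs {b0,b3,b8}
  DF⁺ = {b2,b3,b7}

Answer: ["b2", "b3", "b7"]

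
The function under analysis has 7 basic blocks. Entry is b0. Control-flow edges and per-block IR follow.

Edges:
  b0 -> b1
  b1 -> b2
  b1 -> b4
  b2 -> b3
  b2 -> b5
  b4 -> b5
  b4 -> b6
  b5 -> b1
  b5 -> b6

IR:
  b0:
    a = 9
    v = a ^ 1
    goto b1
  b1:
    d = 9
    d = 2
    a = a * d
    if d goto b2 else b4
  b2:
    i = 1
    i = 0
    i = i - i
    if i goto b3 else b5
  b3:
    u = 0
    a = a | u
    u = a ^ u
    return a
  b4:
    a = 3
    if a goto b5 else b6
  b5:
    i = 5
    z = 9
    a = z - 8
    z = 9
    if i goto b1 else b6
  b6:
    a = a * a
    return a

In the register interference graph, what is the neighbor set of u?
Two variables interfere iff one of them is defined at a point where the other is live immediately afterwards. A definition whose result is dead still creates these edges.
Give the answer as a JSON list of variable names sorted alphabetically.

Per-block:
  b0: def={a,v} ue=∅
  b1: def={a,d} ue={a}
  b2: def={i} ue=∅
  b3: def={a,u} ue={a}
  b4: def={a} ue=∅
  b5: def={a,i,z} ue=∅
  b6: def={a} ue={a}

Liveness:
  b0 li=∅ lo={a}
  b1 li={a} lo={a}
  b2 li={a} lo={a}
  b3 li={a} lo=∅
  b4 li=∅ lo={a}
  b5 li=∅ lo={a}
  b6 li={a} lo=∅

Conflict graph:
  a — {d,i,u,v,z}
  d — {a}
  i — {a,z}
  u — {a}
  v — {a}
  z — {a,i}

N(u) = ["a"]

Answer: ["a"]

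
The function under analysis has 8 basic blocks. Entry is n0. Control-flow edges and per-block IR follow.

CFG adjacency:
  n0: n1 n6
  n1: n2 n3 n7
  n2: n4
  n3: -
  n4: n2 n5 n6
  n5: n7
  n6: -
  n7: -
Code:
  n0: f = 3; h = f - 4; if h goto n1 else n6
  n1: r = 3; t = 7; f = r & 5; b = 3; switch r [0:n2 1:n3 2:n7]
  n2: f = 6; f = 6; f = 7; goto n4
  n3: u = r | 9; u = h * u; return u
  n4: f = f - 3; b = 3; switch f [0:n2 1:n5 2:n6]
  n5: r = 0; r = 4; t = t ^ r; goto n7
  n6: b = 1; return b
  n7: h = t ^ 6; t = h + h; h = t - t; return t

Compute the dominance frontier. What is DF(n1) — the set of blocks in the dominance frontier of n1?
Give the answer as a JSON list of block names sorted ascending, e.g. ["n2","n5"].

Answer: ["n6"]

Derivation:
idom tree: n1←n0 n2←n1 n3←n1 n4←n2 n5←n4 n6←n0 n7←n1
Join-block Dom:
  n2: preds {n1,n4}: {n0,n1} ∩ {n0,n1,n2,n4} = {n0,n1}; idom=n1
  n6: preds {n0,n4}: {n0} ∩ {n0,n1,n2,n4} = {n0}; idom=n0
  n7: preds {n1,n5}: {n0,n1} ∩ {n0,n1,n2,n4,n5} = {n0,n1}; idom=n1

Frontier:
  n2←n1: walk · to n1
  n2←n4: walk n4→n2 to n1
  n6←n0: walk · to n0
  n6←n4: walk n4→n2→n1 to n0
  n7←n1: walk · to n1
  n7←n5: walk n5→n4→n2 to n1
  n0 → ∅
  n1 → {n6}
  n2 → {n2,n6,n7}
  n3 → ∅
  n4 → {n2,n6,n7}
  n5 → {n7}
  n6 → ∅
  n7 → ∅

DF(n1) = ["n6"]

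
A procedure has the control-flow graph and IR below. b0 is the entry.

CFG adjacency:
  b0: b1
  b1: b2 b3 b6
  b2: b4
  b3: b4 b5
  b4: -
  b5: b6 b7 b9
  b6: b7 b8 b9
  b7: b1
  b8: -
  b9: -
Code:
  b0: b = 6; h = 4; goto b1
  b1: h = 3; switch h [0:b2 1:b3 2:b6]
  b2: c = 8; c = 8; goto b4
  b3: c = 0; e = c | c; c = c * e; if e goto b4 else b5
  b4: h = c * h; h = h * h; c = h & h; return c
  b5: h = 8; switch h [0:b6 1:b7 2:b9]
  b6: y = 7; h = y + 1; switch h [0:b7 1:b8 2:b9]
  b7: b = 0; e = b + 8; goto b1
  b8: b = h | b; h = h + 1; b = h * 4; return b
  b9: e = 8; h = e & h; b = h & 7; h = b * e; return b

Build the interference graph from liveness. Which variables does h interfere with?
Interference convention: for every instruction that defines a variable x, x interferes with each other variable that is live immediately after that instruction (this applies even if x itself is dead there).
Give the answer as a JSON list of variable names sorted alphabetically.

Answer: ["b", "c", "e"]

Derivation:
def/use:
  b0: def={b,h} ue=∅
  b1: def={h} ue=∅
  b2: def={c} ue=∅
  b3: def={c,e} ue=∅
  b4: def={c,h} ue={c,h}
  b5: def={h} ue=∅
  b6: def={h,y} ue=∅
  b7: def={b,e} ue=∅
  b8: def={b,h} ue={b,h}
  b9: def={b,e,h} ue={h}

Liveness:
  b0: in=∅ out={b}
  b1: in={b} out={b,h}
  b2: in={h} out={c,h}
  b3: in={b,h} out={b,c,h}
  b4: in={c,h} out=∅
  b5: in={b} out={b,h}
  b6: in={b} out={b,h}
  b7: in=∅ out={b}
  b8: in={b,h} out=∅
  b9: in={h} out=∅

Conflict graph:
  b: {c,e,h,y}
  c: {b,e,h}
  e: {b,c,h}
  h: {b,c,e}
  y: {b}

N(h) = ["b", "c", "e"]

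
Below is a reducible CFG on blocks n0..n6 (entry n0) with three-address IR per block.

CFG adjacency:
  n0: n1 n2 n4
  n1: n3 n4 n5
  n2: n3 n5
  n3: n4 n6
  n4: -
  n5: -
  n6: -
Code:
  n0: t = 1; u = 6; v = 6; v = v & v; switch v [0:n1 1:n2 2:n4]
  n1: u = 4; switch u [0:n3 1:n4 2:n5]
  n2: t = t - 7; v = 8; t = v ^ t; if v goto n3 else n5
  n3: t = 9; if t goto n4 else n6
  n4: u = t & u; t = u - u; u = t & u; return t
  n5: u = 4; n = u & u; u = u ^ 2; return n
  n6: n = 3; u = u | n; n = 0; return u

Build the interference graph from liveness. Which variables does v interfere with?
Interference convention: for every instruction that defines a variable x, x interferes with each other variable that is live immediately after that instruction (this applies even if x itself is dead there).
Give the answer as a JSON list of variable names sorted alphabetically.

Per-block:
  n0: def={t,u,v} ue=∅
  n1: def={u} ue=∅
  n2: def={t,v} ue={t}
  n3: def={t} ue=∅
  n4: def={t,u} ue={t,u}
  n5: def={n,u} ue=∅
  n6: def={n,u} ue={u}

Liveness:
  live n0: ∅→{t,u}
  live n1: {t}→{t,u}
  live n2: {t,u}→{u}
  live n3: {u}→{t,u}
  live n4: {t,u}→∅
  live n5: ∅→∅
  live n6: {u}→∅

Conflict graph:
  n: {u}
  t: {u,v}
  u: {n,t,v}
  v: {t,u}

N(v) = ["t", "u"]

Answer: ["t", "u"]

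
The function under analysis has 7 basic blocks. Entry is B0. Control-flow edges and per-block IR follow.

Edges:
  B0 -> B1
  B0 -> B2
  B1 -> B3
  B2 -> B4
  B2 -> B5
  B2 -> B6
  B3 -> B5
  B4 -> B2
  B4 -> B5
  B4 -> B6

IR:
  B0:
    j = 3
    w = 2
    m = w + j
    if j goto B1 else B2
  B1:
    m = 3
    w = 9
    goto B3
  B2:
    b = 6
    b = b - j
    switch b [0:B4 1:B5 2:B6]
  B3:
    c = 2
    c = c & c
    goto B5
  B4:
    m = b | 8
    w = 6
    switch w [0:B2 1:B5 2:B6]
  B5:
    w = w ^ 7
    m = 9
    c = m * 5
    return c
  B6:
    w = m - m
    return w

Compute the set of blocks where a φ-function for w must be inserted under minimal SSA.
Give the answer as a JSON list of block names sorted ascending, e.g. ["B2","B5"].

idom tree: B1←B0 B2←B0 B3←B1 B4←B2 B5←B0 B6←B2
Dom at joins:
  B2: preds {B0,B4}: {B0} ∩ {B0,B2,B4} = {B0}; idom=B0
  B5: preds {B2,B3,B4}: {B0,B2} ∩ {B0,B1,B3} ∩ {B0,B2,B4} = {B0}; idom=B0
  B6: preds {B2,B4}: {B0,B2} ∩ {B0,B2,B4} = {B0,B2}; idom=B2

Frontier:
  B2←B0: walk · to B0
  B2←B4: walk B4→B2 to B0
  B5←B2: walk B2 to B0
  B5←B3: walk B3→B1 to B0
  B5←B4: walk B4→B2 to B0
  B6←B2: walk · to B2
  B6←B4: walk B4 to B2
  B0: DF=∅
  B1: DF={B5}
  B2: DF={B2,B5}
  B3: DF={B5}
  B4: DF={B2,B5,B6}
  B5: DF=∅
  B6: DF=∅

φ for w: defs {B0,B1,B4,B5,B6}
  DF⁺ = {B2,B5,B6}

Answer: ["B2", "B5", "B6"]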